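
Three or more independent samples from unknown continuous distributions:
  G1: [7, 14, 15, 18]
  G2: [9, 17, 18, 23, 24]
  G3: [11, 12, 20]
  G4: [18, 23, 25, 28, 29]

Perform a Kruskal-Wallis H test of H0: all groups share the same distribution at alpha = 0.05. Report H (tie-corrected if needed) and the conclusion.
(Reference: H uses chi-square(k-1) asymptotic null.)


Step 1: Combine all N = 17 observations and assign midranks.
sorted (value, group, rank): (7,G1,1), (9,G2,2), (11,G3,3), (12,G3,4), (14,G1,5), (15,G1,6), (17,G2,7), (18,G1,9), (18,G2,9), (18,G4,9), (20,G3,11), (23,G2,12.5), (23,G4,12.5), (24,G2,14), (25,G4,15), (28,G4,16), (29,G4,17)
Step 2: Sum ranks within each group.
R_1 = 21 (n_1 = 4)
R_2 = 44.5 (n_2 = 5)
R_3 = 18 (n_3 = 3)
R_4 = 69.5 (n_4 = 5)
Step 3: H = 12/(N(N+1)) * sum(R_i^2/n_i) - 3(N+1)
     = 12/(17*18) * (21^2/4 + 44.5^2/5 + 18^2/3 + 69.5^2/5) - 3*18
     = 0.039216 * 1580.35 - 54
     = 7.974510.
Step 4: Ties present; correction factor C = 1 - 30/(17^3 - 17) = 0.993873. Corrected H = 7.974510 / 0.993873 = 8.023674.
Step 5: Under H0, H ~ chi^2(3); p-value = 0.045525.
Step 6: alpha = 0.05. reject H0.

H = 8.0237, df = 3, p = 0.045525, reject H0.


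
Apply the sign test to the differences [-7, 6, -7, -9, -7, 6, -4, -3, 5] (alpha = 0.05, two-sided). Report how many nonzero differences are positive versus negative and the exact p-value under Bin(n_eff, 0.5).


Step 1: Discard zero differences. Original n = 9; n_eff = number of nonzero differences = 9.
Nonzero differences (with sign): -7, +6, -7, -9, -7, +6, -4, -3, +5
Step 2: Count signs: positive = 3, negative = 6.
Step 3: Under H0: P(positive) = 0.5, so the number of positives S ~ Bin(9, 0.5).
Step 4: Two-sided exact p-value = sum of Bin(9,0.5) probabilities at or below the observed probability = 0.507812.
Step 5: alpha = 0.05. fail to reject H0.

n_eff = 9, pos = 3, neg = 6, p = 0.507812, fail to reject H0.


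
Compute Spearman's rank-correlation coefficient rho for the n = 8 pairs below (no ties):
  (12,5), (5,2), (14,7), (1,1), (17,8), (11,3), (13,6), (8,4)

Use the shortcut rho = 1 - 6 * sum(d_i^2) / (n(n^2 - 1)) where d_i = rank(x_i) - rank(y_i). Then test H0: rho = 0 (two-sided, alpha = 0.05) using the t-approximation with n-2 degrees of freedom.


Step 1: Rank x and y separately (midranks; no ties here).
rank(x): 12->5, 5->2, 14->7, 1->1, 17->8, 11->4, 13->6, 8->3
rank(y): 5->5, 2->2, 7->7, 1->1, 8->8, 3->3, 6->6, 4->4
Step 2: d_i = R_x(i) - R_y(i); compute d_i^2.
  (5-5)^2=0, (2-2)^2=0, (7-7)^2=0, (1-1)^2=0, (8-8)^2=0, (4-3)^2=1, (6-6)^2=0, (3-4)^2=1
sum(d^2) = 2.
Step 3: rho = 1 - 6*2 / (8*(8^2 - 1)) = 1 - 12/504 = 0.976190.
Step 4: Under H0, t = rho * sqrt((n-2)/(1-rho^2)) = 11.0235 ~ t(6).
Step 5: Two-sided p-value from the t-distribution with 6 df = 0.000033.
Step 6: alpha = 0.05. reject H0.

rho = 0.9762, p = 0.000033, reject H0 at alpha = 0.05.


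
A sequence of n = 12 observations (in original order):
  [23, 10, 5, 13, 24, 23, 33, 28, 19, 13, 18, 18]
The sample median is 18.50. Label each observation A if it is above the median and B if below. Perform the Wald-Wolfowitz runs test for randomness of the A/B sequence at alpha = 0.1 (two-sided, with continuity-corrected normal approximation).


Step 1: Compute median = 18.50; label A = above, B = below.
Labels in order: ABBBAAAAABBB  (n_A = 6, n_B = 6)
Step 2: Count runs R = 4.
Step 3: Under H0 (random ordering), E[R] = 2*n_A*n_B/(n_A+n_B) + 1 = 2*6*6/12 + 1 = 7.0000.
        Var[R] = 2*n_A*n_B*(2*n_A*n_B - n_A - n_B) / ((n_A+n_B)^2 * (n_A+n_B-1)) = 4320/1584 = 2.7273.
        SD[R] = 1.6514.
Step 4: Continuity-corrected z = (R + 0.5 - E[R]) / SD[R] = (4 + 0.5 - 7.0000) / 1.6514 = -1.5138.
Step 5: Two-sided p-value via normal approximation = 2*(1 - Phi(|z|)) = 0.130070.
Step 6: alpha = 0.1. fail to reject H0.

R = 4, z = -1.5138, p = 0.130070, fail to reject H0.


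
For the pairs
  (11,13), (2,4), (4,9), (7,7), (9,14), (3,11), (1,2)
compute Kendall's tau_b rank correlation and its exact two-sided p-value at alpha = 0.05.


Step 1: Enumerate the 21 unordered pairs (i,j) with i<j and classify each by sign(x_j-x_i) * sign(y_j-y_i).
  (1,2):dx=-9,dy=-9->C; (1,3):dx=-7,dy=-4->C; (1,4):dx=-4,dy=-6->C; (1,5):dx=-2,dy=+1->D
  (1,6):dx=-8,dy=-2->C; (1,7):dx=-10,dy=-11->C; (2,3):dx=+2,dy=+5->C; (2,4):dx=+5,dy=+3->C
  (2,5):dx=+7,dy=+10->C; (2,6):dx=+1,dy=+7->C; (2,7):dx=-1,dy=-2->C; (3,4):dx=+3,dy=-2->D
  (3,5):dx=+5,dy=+5->C; (3,6):dx=-1,dy=+2->D; (3,7):dx=-3,dy=-7->C; (4,5):dx=+2,dy=+7->C
  (4,6):dx=-4,dy=+4->D; (4,7):dx=-6,dy=-5->C; (5,6):dx=-6,dy=-3->C; (5,7):dx=-8,dy=-12->C
  (6,7):dx=-2,dy=-9->C
Step 2: C = 17, D = 4, total pairs = 21.
Step 3: tau = (C - D)/(n(n-1)/2) = (17 - 4)/21 = 0.619048.
Step 4: Exact two-sided p-value (enumerate n! = 5040 permutations of y under H0): p = 0.069048.
Step 5: alpha = 0.05. fail to reject H0.

tau_b = 0.6190 (C=17, D=4), p = 0.069048, fail to reject H0.


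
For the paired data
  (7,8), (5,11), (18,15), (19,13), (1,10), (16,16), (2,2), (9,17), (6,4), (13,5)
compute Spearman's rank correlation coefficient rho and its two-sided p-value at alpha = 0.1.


Step 1: Rank x and y separately (midranks; no ties here).
rank(x): 7->5, 5->3, 18->9, 19->10, 1->1, 16->8, 2->2, 9->6, 6->4, 13->7
rank(y): 8->4, 11->6, 15->8, 13->7, 10->5, 16->9, 2->1, 17->10, 4->2, 5->3
Step 2: d_i = R_x(i) - R_y(i); compute d_i^2.
  (5-4)^2=1, (3-6)^2=9, (9-8)^2=1, (10-7)^2=9, (1-5)^2=16, (8-9)^2=1, (2-1)^2=1, (6-10)^2=16, (4-2)^2=4, (7-3)^2=16
sum(d^2) = 74.
Step 3: rho = 1 - 6*74 / (10*(10^2 - 1)) = 1 - 444/990 = 0.551515.
Step 4: Under H0, t = rho * sqrt((n-2)/(1-rho^2)) = 1.8700 ~ t(8).
Step 5: Two-sided p-value from the t-distribution with 8 df = 0.098401.
Step 6: alpha = 0.1. reject H0.

rho = 0.5515, p = 0.098401, reject H0 at alpha = 0.1.


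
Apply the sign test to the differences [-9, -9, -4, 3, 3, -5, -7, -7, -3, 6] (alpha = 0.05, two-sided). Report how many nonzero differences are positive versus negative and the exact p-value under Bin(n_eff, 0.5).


Step 1: Discard zero differences. Original n = 10; n_eff = number of nonzero differences = 10.
Nonzero differences (with sign): -9, -9, -4, +3, +3, -5, -7, -7, -3, +6
Step 2: Count signs: positive = 3, negative = 7.
Step 3: Under H0: P(positive) = 0.5, so the number of positives S ~ Bin(10, 0.5).
Step 4: Two-sided exact p-value = sum of Bin(10,0.5) probabilities at or below the observed probability = 0.343750.
Step 5: alpha = 0.05. fail to reject H0.

n_eff = 10, pos = 3, neg = 7, p = 0.343750, fail to reject H0.


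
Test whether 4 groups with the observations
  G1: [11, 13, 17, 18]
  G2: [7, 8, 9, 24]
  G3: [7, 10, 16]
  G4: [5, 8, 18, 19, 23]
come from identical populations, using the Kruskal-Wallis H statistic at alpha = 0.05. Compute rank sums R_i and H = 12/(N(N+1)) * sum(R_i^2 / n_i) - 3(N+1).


Step 1: Combine all N = 16 observations and assign midranks.
sorted (value, group, rank): (5,G4,1), (7,G2,2.5), (7,G3,2.5), (8,G2,4.5), (8,G4,4.5), (9,G2,6), (10,G3,7), (11,G1,8), (13,G1,9), (16,G3,10), (17,G1,11), (18,G1,12.5), (18,G4,12.5), (19,G4,14), (23,G4,15), (24,G2,16)
Step 2: Sum ranks within each group.
R_1 = 40.5 (n_1 = 4)
R_2 = 29 (n_2 = 4)
R_3 = 19.5 (n_3 = 3)
R_4 = 47 (n_4 = 5)
Step 3: H = 12/(N(N+1)) * sum(R_i^2/n_i) - 3(N+1)
     = 12/(16*17) * (40.5^2/4 + 29^2/4 + 19.5^2/3 + 47^2/5) - 3*17
     = 0.044118 * 1188.86 - 51
     = 1.449816.
Step 4: Ties present; correction factor C = 1 - 18/(16^3 - 16) = 0.995588. Corrected H = 1.449816 / 0.995588 = 1.456241.
Step 5: Under H0, H ~ chi^2(3); p-value = 0.692406.
Step 6: alpha = 0.05. fail to reject H0.

H = 1.4562, df = 3, p = 0.692406, fail to reject H0.


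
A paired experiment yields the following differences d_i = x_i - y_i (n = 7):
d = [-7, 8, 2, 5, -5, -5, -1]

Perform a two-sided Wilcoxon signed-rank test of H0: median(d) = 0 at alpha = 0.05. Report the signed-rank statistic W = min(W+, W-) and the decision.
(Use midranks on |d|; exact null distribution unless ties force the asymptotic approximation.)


Step 1: Drop any zero differences (none here) and take |d_i|.
|d| = [7, 8, 2, 5, 5, 5, 1]
Step 2: Midrank |d_i| (ties get averaged ranks).
ranks: |7|->6, |8|->7, |2|->2, |5|->4, |5|->4, |5|->4, |1|->1
Step 3: Attach original signs; sum ranks with positive sign and with negative sign.
W+ = 7 + 2 + 4 = 13
W- = 6 + 4 + 4 + 1 = 15
(Check: W+ + W- = 28 should equal n(n+1)/2 = 28.)
Step 4: Test statistic W = min(W+, W-) = 13.
Step 5: Ties in |d|, so use the tie-corrected normal approximation.
        E[W] = n(n+1)/4 = 7*8/4 = 14.
        Tie groups: |d|=5 (t=3); sum(t^3 - t) = 24.
        Var[W] = n(n+1)(2n+1)/24 - sum(t^3-t)/48 = 840/24 - 24/48 = 34.5.
        z = (W - E[W]) / sqrt(Var[W]) = (13 - 14) / 5.8737 = -0.1703.
        Two-sided p = 2*Phi(z) = 0.864813.
Step 6: alpha = 0.05. fail to reject H0.

W+ = 13, W- = 15, W = min = 13, p = 0.864813, fail to reject H0.


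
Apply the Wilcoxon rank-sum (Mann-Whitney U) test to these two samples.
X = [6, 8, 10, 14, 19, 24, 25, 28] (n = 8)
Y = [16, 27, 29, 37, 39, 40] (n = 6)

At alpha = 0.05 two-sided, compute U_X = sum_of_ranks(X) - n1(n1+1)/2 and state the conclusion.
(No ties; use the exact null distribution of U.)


Step 1: Combine and sort all 14 observations; assign midranks.
sorted (value, group): (6,X), (8,X), (10,X), (14,X), (16,Y), (19,X), (24,X), (25,X), (27,Y), (28,X), (29,Y), (37,Y), (39,Y), (40,Y)
ranks: 6->1, 8->2, 10->3, 14->4, 16->5, 19->6, 24->7, 25->8, 27->9, 28->10, 29->11, 37->12, 39->13, 40->14
Step 2: Rank sum for X: R1 = 1 + 2 + 3 + 4 + 6 + 7 + 8 + 10 = 41.
Step 3: U_X = R1 - n1(n1+1)/2 = 41 - 8*9/2 = 41 - 36 = 5.
       U_Y = n1*n2 - U_X = 48 - 5 = 43.
Step 4: No ties, so the exact null distribution of U (based on enumerating the C(14,8) = 3003 equally likely rank assignments) gives the two-sided p-value.
Step 5: p-value = 0.012654; compare to alpha = 0.05. reject H0.

U_X = 5, p = 0.012654, reject H0 at alpha = 0.05.


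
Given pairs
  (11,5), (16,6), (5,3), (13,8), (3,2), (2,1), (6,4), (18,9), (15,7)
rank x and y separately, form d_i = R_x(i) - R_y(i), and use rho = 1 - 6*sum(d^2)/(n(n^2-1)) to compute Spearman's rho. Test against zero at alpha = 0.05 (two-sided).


Step 1: Rank x and y separately (midranks; no ties here).
rank(x): 11->5, 16->8, 5->3, 13->6, 3->2, 2->1, 6->4, 18->9, 15->7
rank(y): 5->5, 6->6, 3->3, 8->8, 2->2, 1->1, 4->4, 9->9, 7->7
Step 2: d_i = R_x(i) - R_y(i); compute d_i^2.
  (5-5)^2=0, (8-6)^2=4, (3-3)^2=0, (6-8)^2=4, (2-2)^2=0, (1-1)^2=0, (4-4)^2=0, (9-9)^2=0, (7-7)^2=0
sum(d^2) = 8.
Step 3: rho = 1 - 6*8 / (9*(9^2 - 1)) = 1 - 48/720 = 0.933333.
Step 4: Under H0, t = rho * sqrt((n-2)/(1-rho^2)) = 6.8783 ~ t(7).
Step 5: Two-sided p-value from the t-distribution with 7 df = 0.000236.
Step 6: alpha = 0.05. reject H0.

rho = 0.9333, p = 0.000236, reject H0 at alpha = 0.05.


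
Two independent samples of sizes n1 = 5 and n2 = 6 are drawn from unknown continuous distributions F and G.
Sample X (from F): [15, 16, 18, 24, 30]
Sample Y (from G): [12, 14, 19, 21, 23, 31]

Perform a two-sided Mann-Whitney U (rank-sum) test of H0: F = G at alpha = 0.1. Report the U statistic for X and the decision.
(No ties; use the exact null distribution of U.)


Step 1: Combine and sort all 11 observations; assign midranks.
sorted (value, group): (12,Y), (14,Y), (15,X), (16,X), (18,X), (19,Y), (21,Y), (23,Y), (24,X), (30,X), (31,Y)
ranks: 12->1, 14->2, 15->3, 16->4, 18->5, 19->6, 21->7, 23->8, 24->9, 30->10, 31->11
Step 2: Rank sum for X: R1 = 3 + 4 + 5 + 9 + 10 = 31.
Step 3: U_X = R1 - n1(n1+1)/2 = 31 - 5*6/2 = 31 - 15 = 16.
       U_Y = n1*n2 - U_X = 30 - 16 = 14.
Step 4: No ties, so the exact null distribution of U (based on enumerating the C(11,5) = 462 equally likely rank assignments) gives the two-sided p-value.
Step 5: p-value = 0.930736; compare to alpha = 0.1. fail to reject H0.

U_X = 16, p = 0.930736, fail to reject H0 at alpha = 0.1.


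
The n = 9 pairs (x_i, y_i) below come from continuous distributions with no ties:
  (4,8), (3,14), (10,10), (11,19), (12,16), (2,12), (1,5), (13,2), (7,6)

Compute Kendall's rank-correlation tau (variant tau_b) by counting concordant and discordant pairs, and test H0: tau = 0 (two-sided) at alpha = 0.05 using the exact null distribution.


Step 1: Enumerate the 36 unordered pairs (i,j) with i<j and classify each by sign(x_j-x_i) * sign(y_j-y_i).
  (1,2):dx=-1,dy=+6->D; (1,3):dx=+6,dy=+2->C; (1,4):dx=+7,dy=+11->C; (1,5):dx=+8,dy=+8->C
  (1,6):dx=-2,dy=+4->D; (1,7):dx=-3,dy=-3->C; (1,8):dx=+9,dy=-6->D; (1,9):dx=+3,dy=-2->D
  (2,3):dx=+7,dy=-4->D; (2,4):dx=+8,dy=+5->C; (2,5):dx=+9,dy=+2->C; (2,6):dx=-1,dy=-2->C
  (2,7):dx=-2,dy=-9->C; (2,8):dx=+10,dy=-12->D; (2,9):dx=+4,dy=-8->D; (3,4):dx=+1,dy=+9->C
  (3,5):dx=+2,dy=+6->C; (3,6):dx=-8,dy=+2->D; (3,7):dx=-9,dy=-5->C; (3,8):dx=+3,dy=-8->D
  (3,9):dx=-3,dy=-4->C; (4,5):dx=+1,dy=-3->D; (4,6):dx=-9,dy=-7->C; (4,7):dx=-10,dy=-14->C
  (4,8):dx=+2,dy=-17->D; (4,9):dx=-4,dy=-13->C; (5,6):dx=-10,dy=-4->C; (5,7):dx=-11,dy=-11->C
  (5,8):dx=+1,dy=-14->D; (5,9):dx=-5,dy=-10->C; (6,7):dx=-1,dy=-7->C; (6,8):dx=+11,dy=-10->D
  (6,9):dx=+5,dy=-6->D; (7,8):dx=+12,dy=-3->D; (7,9):dx=+6,dy=+1->C; (8,9):dx=-6,dy=+4->D
Step 2: C = 20, D = 16, total pairs = 36.
Step 3: tau = (C - D)/(n(n-1)/2) = (20 - 16)/36 = 0.111111.
Step 4: Exact two-sided p-value (enumerate n! = 362880 permutations of y under H0): p = 0.761414.
Step 5: alpha = 0.05. fail to reject H0.

tau_b = 0.1111 (C=20, D=16), p = 0.761414, fail to reject H0.


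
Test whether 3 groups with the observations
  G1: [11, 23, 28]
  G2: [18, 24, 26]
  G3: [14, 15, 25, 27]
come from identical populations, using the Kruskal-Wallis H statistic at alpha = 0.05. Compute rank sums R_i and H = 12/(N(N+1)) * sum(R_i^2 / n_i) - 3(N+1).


Step 1: Combine all N = 10 observations and assign midranks.
sorted (value, group, rank): (11,G1,1), (14,G3,2), (15,G3,3), (18,G2,4), (23,G1,5), (24,G2,6), (25,G3,7), (26,G2,8), (27,G3,9), (28,G1,10)
Step 2: Sum ranks within each group.
R_1 = 16 (n_1 = 3)
R_2 = 18 (n_2 = 3)
R_3 = 21 (n_3 = 4)
Step 3: H = 12/(N(N+1)) * sum(R_i^2/n_i) - 3(N+1)
     = 12/(10*11) * (16^2/3 + 18^2/3 + 21^2/4) - 3*11
     = 0.109091 * 303.583 - 33
     = 0.118182.
Step 4: No ties, so H is used without correction.
Step 5: Under H0, H ~ chi^2(2); p-value = 0.942621.
Step 6: alpha = 0.05. fail to reject H0.

H = 0.1182, df = 2, p = 0.942621, fail to reject H0.


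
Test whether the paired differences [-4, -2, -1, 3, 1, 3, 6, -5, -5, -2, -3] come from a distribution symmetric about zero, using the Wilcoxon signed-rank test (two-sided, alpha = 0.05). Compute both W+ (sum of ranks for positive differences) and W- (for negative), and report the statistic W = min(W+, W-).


Step 1: Drop any zero differences (none here) and take |d_i|.
|d| = [4, 2, 1, 3, 1, 3, 6, 5, 5, 2, 3]
Step 2: Midrank |d_i| (ties get averaged ranks).
ranks: |4|->8, |2|->3.5, |1|->1.5, |3|->6, |1|->1.5, |3|->6, |6|->11, |5|->9.5, |5|->9.5, |2|->3.5, |3|->6
Step 3: Attach original signs; sum ranks with positive sign and with negative sign.
W+ = 6 + 1.5 + 6 + 11 = 24.5
W- = 8 + 3.5 + 1.5 + 9.5 + 9.5 + 3.5 + 6 = 41.5
(Check: W+ + W- = 66 should equal n(n+1)/2 = 66.)
Step 4: Test statistic W = min(W+, W-) = 24.5.
Step 5: Ties in |d|, so use the tie-corrected normal approximation.
        E[W] = n(n+1)/4 = 11*12/4 = 33.
        Tie groups: |d|=1 (t=2), |d|=2 (t=2), |d|=3 (t=3), |d|=5 (t=2); sum(t^3 - t) = 42.
        Var[W] = n(n+1)(2n+1)/24 - sum(t^3-t)/48 = 3036/24 - 42/48 = 125.625.
        z = (W - E[W]) / sqrt(Var[W]) = (24.5 - 33) / 11.2083 = -0.7584.
        Two-sided p = 2*Phi(z) = 0.448230.
Step 6: alpha = 0.05. fail to reject H0.

W+ = 24.5, W- = 41.5, W = min = 24.5, p = 0.448230, fail to reject H0.


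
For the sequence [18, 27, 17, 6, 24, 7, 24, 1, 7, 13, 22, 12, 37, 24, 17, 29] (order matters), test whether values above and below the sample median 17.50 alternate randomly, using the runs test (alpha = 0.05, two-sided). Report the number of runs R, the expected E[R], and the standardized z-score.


Step 1: Compute median = 17.50; label A = above, B = below.
Labels in order: AABBABABBBABAABA  (n_A = 8, n_B = 8)
Step 2: Count runs R = 11.
Step 3: Under H0 (random ordering), E[R] = 2*n_A*n_B/(n_A+n_B) + 1 = 2*8*8/16 + 1 = 9.0000.
        Var[R] = 2*n_A*n_B*(2*n_A*n_B - n_A - n_B) / ((n_A+n_B)^2 * (n_A+n_B-1)) = 14336/3840 = 3.7333.
        SD[R] = 1.9322.
Step 4: Continuity-corrected z = (R - 0.5 - E[R]) / SD[R] = (11 - 0.5 - 9.0000) / 1.9322 = 0.7763.
Step 5: Two-sided p-value via normal approximation = 2*(1 - Phi(|z|)) = 0.437558.
Step 6: alpha = 0.05. fail to reject H0.

R = 11, z = 0.7763, p = 0.437558, fail to reject H0.


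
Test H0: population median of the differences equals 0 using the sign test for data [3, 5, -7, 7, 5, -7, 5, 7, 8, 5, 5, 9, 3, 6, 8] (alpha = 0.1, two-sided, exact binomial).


Step 1: Discard zero differences. Original n = 15; n_eff = number of nonzero differences = 15.
Nonzero differences (with sign): +3, +5, -7, +7, +5, -7, +5, +7, +8, +5, +5, +9, +3, +6, +8
Step 2: Count signs: positive = 13, negative = 2.
Step 3: Under H0: P(positive) = 0.5, so the number of positives S ~ Bin(15, 0.5).
Step 4: Two-sided exact p-value = sum of Bin(15,0.5) probabilities at or below the observed probability = 0.007385.
Step 5: alpha = 0.1. reject H0.

n_eff = 15, pos = 13, neg = 2, p = 0.007385, reject H0.


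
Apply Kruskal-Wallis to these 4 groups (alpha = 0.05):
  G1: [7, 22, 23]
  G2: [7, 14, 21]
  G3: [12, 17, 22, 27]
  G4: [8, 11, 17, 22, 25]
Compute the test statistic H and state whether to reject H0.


Step 1: Combine all N = 15 observations and assign midranks.
sorted (value, group, rank): (7,G1,1.5), (7,G2,1.5), (8,G4,3), (11,G4,4), (12,G3,5), (14,G2,6), (17,G3,7.5), (17,G4,7.5), (21,G2,9), (22,G1,11), (22,G3,11), (22,G4,11), (23,G1,13), (25,G4,14), (27,G3,15)
Step 2: Sum ranks within each group.
R_1 = 25.5 (n_1 = 3)
R_2 = 16.5 (n_2 = 3)
R_3 = 38.5 (n_3 = 4)
R_4 = 39.5 (n_4 = 5)
Step 3: H = 12/(N(N+1)) * sum(R_i^2/n_i) - 3(N+1)
     = 12/(15*16) * (25.5^2/3 + 16.5^2/3 + 38.5^2/4 + 39.5^2/5) - 3*16
     = 0.050000 * 990.112 - 48
     = 1.505625.
Step 4: Ties present; correction factor C = 1 - 36/(15^3 - 15) = 0.989286. Corrected H = 1.505625 / 0.989286 = 1.521931.
Step 5: Under H0, H ~ chi^2(3); p-value = 0.677218.
Step 6: alpha = 0.05. fail to reject H0.

H = 1.5219, df = 3, p = 0.677218, fail to reject H0.


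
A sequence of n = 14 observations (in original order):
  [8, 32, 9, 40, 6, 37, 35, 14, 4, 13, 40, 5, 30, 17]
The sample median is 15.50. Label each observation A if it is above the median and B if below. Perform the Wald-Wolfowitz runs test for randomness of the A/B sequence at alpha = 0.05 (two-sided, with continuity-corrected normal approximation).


Step 1: Compute median = 15.50; label A = above, B = below.
Labels in order: BABABAABBBABAA  (n_A = 7, n_B = 7)
Step 2: Count runs R = 10.
Step 3: Under H0 (random ordering), E[R] = 2*n_A*n_B/(n_A+n_B) + 1 = 2*7*7/14 + 1 = 8.0000.
        Var[R] = 2*n_A*n_B*(2*n_A*n_B - n_A - n_B) / ((n_A+n_B)^2 * (n_A+n_B-1)) = 8232/2548 = 3.2308.
        SD[R] = 1.7974.
Step 4: Continuity-corrected z = (R - 0.5 - E[R]) / SD[R] = (10 - 0.5 - 8.0000) / 1.7974 = 0.8345.
Step 5: Two-sided p-value via normal approximation = 2*(1 - Phi(|z|)) = 0.403986.
Step 6: alpha = 0.05. fail to reject H0.

R = 10, z = 0.8345, p = 0.403986, fail to reject H0.


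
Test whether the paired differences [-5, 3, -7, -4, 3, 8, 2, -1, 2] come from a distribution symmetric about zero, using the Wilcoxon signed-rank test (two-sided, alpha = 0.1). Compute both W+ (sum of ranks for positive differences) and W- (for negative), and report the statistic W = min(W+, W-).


Step 1: Drop any zero differences (none here) and take |d_i|.
|d| = [5, 3, 7, 4, 3, 8, 2, 1, 2]
Step 2: Midrank |d_i| (ties get averaged ranks).
ranks: |5|->7, |3|->4.5, |7|->8, |4|->6, |3|->4.5, |8|->9, |2|->2.5, |1|->1, |2|->2.5
Step 3: Attach original signs; sum ranks with positive sign and with negative sign.
W+ = 4.5 + 4.5 + 9 + 2.5 + 2.5 = 23
W- = 7 + 8 + 6 + 1 = 22
(Check: W+ + W- = 45 should equal n(n+1)/2 = 45.)
Step 4: Test statistic W = min(W+, W-) = 22.
Step 5: Ties in |d|, so use the tie-corrected normal approximation.
        E[W] = n(n+1)/4 = 9*10/4 = 22.5.
        Tie groups: |d|=2 (t=2), |d|=3 (t=2); sum(t^3 - t) = 12.
        Var[W] = n(n+1)(2n+1)/24 - sum(t^3-t)/48 = 1710/24 - 12/48 = 71.
        z = (W - E[W]) / sqrt(Var[W]) = (22 - 22.5) / 8.4261 = -0.0593.
        Two-sided p = 2*Phi(z) = 0.952682.
Step 6: alpha = 0.1. fail to reject H0.

W+ = 23, W- = 22, W = min = 22, p = 0.952682, fail to reject H0.


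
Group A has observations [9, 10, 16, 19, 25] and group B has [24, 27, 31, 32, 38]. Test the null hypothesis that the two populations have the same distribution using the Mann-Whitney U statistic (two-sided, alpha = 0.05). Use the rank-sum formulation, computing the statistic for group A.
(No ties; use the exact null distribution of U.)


Step 1: Combine and sort all 10 observations; assign midranks.
sorted (value, group): (9,X), (10,X), (16,X), (19,X), (24,Y), (25,X), (27,Y), (31,Y), (32,Y), (38,Y)
ranks: 9->1, 10->2, 16->3, 19->4, 24->5, 25->6, 27->7, 31->8, 32->9, 38->10
Step 2: Rank sum for X: R1 = 1 + 2 + 3 + 4 + 6 = 16.
Step 3: U_X = R1 - n1(n1+1)/2 = 16 - 5*6/2 = 16 - 15 = 1.
       U_Y = n1*n2 - U_X = 25 - 1 = 24.
Step 4: No ties, so the exact null distribution of U (based on enumerating the C(10,5) = 252 equally likely rank assignments) gives the two-sided p-value.
Step 5: p-value = 0.015873; compare to alpha = 0.05. reject H0.

U_X = 1, p = 0.015873, reject H0 at alpha = 0.05.


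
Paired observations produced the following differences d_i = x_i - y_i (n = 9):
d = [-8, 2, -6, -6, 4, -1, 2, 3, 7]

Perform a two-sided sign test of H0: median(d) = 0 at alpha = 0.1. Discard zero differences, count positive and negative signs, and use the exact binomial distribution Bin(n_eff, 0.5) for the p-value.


Step 1: Discard zero differences. Original n = 9; n_eff = number of nonzero differences = 9.
Nonzero differences (with sign): -8, +2, -6, -6, +4, -1, +2, +3, +7
Step 2: Count signs: positive = 5, negative = 4.
Step 3: Under H0: P(positive) = 0.5, so the number of positives S ~ Bin(9, 0.5).
Step 4: Two-sided exact p-value = sum of Bin(9,0.5) probabilities at or below the observed probability = 1.000000.
Step 5: alpha = 0.1. fail to reject H0.

n_eff = 9, pos = 5, neg = 4, p = 1.000000, fail to reject H0.


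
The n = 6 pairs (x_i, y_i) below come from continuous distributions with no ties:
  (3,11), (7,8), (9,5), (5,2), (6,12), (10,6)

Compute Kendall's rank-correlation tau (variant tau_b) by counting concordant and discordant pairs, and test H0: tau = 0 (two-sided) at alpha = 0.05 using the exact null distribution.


Step 1: Enumerate the 15 unordered pairs (i,j) with i<j and classify each by sign(x_j-x_i) * sign(y_j-y_i).
  (1,2):dx=+4,dy=-3->D; (1,3):dx=+6,dy=-6->D; (1,4):dx=+2,dy=-9->D; (1,5):dx=+3,dy=+1->C
  (1,6):dx=+7,dy=-5->D; (2,3):dx=+2,dy=-3->D; (2,4):dx=-2,dy=-6->C; (2,5):dx=-1,dy=+4->D
  (2,6):dx=+3,dy=-2->D; (3,4):dx=-4,dy=-3->C; (3,5):dx=-3,dy=+7->D; (3,6):dx=+1,dy=+1->C
  (4,5):dx=+1,dy=+10->C; (4,6):dx=+5,dy=+4->C; (5,6):dx=+4,dy=-6->D
Step 2: C = 6, D = 9, total pairs = 15.
Step 3: tau = (C - D)/(n(n-1)/2) = (6 - 9)/15 = -0.200000.
Step 4: Exact two-sided p-value (enumerate n! = 720 permutations of y under H0): p = 0.719444.
Step 5: alpha = 0.05. fail to reject H0.

tau_b = -0.2000 (C=6, D=9), p = 0.719444, fail to reject H0.


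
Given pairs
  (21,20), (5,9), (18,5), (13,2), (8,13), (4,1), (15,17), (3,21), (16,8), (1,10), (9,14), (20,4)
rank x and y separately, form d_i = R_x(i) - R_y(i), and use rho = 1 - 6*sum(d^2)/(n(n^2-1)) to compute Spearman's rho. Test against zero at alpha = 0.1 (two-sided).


Step 1: Rank x and y separately (midranks; no ties here).
rank(x): 21->12, 5->4, 18->10, 13->7, 8->5, 4->3, 15->8, 3->2, 16->9, 1->1, 9->6, 20->11
rank(y): 20->11, 9->6, 5->4, 2->2, 13->8, 1->1, 17->10, 21->12, 8->5, 10->7, 14->9, 4->3
Step 2: d_i = R_x(i) - R_y(i); compute d_i^2.
  (12-11)^2=1, (4-6)^2=4, (10-4)^2=36, (7-2)^2=25, (5-8)^2=9, (3-1)^2=4, (8-10)^2=4, (2-12)^2=100, (9-5)^2=16, (1-7)^2=36, (6-9)^2=9, (11-3)^2=64
sum(d^2) = 308.
Step 3: rho = 1 - 6*308 / (12*(12^2 - 1)) = 1 - 1848/1716 = -0.076923.
Step 4: Under H0, t = rho * sqrt((n-2)/(1-rho^2)) = -0.2440 ~ t(10).
Step 5: Two-sided p-value from the t-distribution with 10 df = 0.812183.
Step 6: alpha = 0.1. fail to reject H0.

rho = -0.0769, p = 0.812183, fail to reject H0 at alpha = 0.1.


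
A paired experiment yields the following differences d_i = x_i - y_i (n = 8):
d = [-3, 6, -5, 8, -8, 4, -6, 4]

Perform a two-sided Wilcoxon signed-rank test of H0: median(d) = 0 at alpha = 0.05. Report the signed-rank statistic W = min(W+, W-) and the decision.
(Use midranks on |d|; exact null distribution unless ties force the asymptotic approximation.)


Step 1: Drop any zero differences (none here) and take |d_i|.
|d| = [3, 6, 5, 8, 8, 4, 6, 4]
Step 2: Midrank |d_i| (ties get averaged ranks).
ranks: |3|->1, |6|->5.5, |5|->4, |8|->7.5, |8|->7.5, |4|->2.5, |6|->5.5, |4|->2.5
Step 3: Attach original signs; sum ranks with positive sign and with negative sign.
W+ = 5.5 + 7.5 + 2.5 + 2.5 = 18
W- = 1 + 4 + 7.5 + 5.5 = 18
(Check: W+ + W- = 36 should equal n(n+1)/2 = 36.)
Step 4: Test statistic W = min(W+, W-) = 18.
Step 5: Ties in |d|, so use the tie-corrected normal approximation.
        E[W] = n(n+1)/4 = 8*9/4 = 18.
        Tie groups: |d|=4 (t=2), |d|=6 (t=2), |d|=8 (t=2); sum(t^3 - t) = 18.
        Var[W] = n(n+1)(2n+1)/24 - sum(t^3-t)/48 = 1224/24 - 18/48 = 50.625.
        z = (W - E[W]) / sqrt(Var[W]) = (18 - 18) / 7.1151 = 0.0000.
        Two-sided p = 2*Phi(z) = 1.000000.
Step 6: alpha = 0.05. fail to reject H0.

W+ = 18, W- = 18, W = min = 18, p = 1.000000, fail to reject H0.


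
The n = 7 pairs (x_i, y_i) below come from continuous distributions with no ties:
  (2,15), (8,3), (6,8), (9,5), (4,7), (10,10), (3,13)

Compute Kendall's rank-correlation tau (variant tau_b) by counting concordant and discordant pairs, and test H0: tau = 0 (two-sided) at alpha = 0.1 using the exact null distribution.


Step 1: Enumerate the 21 unordered pairs (i,j) with i<j and classify each by sign(x_j-x_i) * sign(y_j-y_i).
  (1,2):dx=+6,dy=-12->D; (1,3):dx=+4,dy=-7->D; (1,4):dx=+7,dy=-10->D; (1,5):dx=+2,dy=-8->D
  (1,6):dx=+8,dy=-5->D; (1,7):dx=+1,dy=-2->D; (2,3):dx=-2,dy=+5->D; (2,4):dx=+1,dy=+2->C
  (2,5):dx=-4,dy=+4->D; (2,6):dx=+2,dy=+7->C; (2,7):dx=-5,dy=+10->D; (3,4):dx=+3,dy=-3->D
  (3,5):dx=-2,dy=-1->C; (3,6):dx=+4,dy=+2->C; (3,7):dx=-3,dy=+5->D; (4,5):dx=-5,dy=+2->D
  (4,6):dx=+1,dy=+5->C; (4,7):dx=-6,dy=+8->D; (5,6):dx=+6,dy=+3->C; (5,7):dx=-1,dy=+6->D
  (6,7):dx=-7,dy=+3->D
Step 2: C = 6, D = 15, total pairs = 21.
Step 3: tau = (C - D)/(n(n-1)/2) = (6 - 15)/21 = -0.428571.
Step 4: Exact two-sided p-value (enumerate n! = 5040 permutations of y under H0): p = 0.238889.
Step 5: alpha = 0.1. fail to reject H0.

tau_b = -0.4286 (C=6, D=15), p = 0.238889, fail to reject H0.


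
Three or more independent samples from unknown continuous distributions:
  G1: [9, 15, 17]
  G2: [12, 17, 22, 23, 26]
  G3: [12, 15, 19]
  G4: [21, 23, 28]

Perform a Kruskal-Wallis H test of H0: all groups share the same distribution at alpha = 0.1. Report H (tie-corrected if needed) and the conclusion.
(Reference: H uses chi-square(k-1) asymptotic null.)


Step 1: Combine all N = 14 observations and assign midranks.
sorted (value, group, rank): (9,G1,1), (12,G2,2.5), (12,G3,2.5), (15,G1,4.5), (15,G3,4.5), (17,G1,6.5), (17,G2,6.5), (19,G3,8), (21,G4,9), (22,G2,10), (23,G2,11.5), (23,G4,11.5), (26,G2,13), (28,G4,14)
Step 2: Sum ranks within each group.
R_1 = 12 (n_1 = 3)
R_2 = 43.5 (n_2 = 5)
R_3 = 15 (n_3 = 3)
R_4 = 34.5 (n_4 = 3)
Step 3: H = 12/(N(N+1)) * sum(R_i^2/n_i) - 3(N+1)
     = 12/(14*15) * (12^2/3 + 43.5^2/5 + 15^2/3 + 34.5^2/3) - 3*15
     = 0.057143 * 898.2 - 45
     = 6.325714.
Step 4: Ties present; correction factor C = 1 - 24/(14^3 - 14) = 0.991209. Corrected H = 6.325714 / 0.991209 = 6.381818.
Step 5: Under H0, H ~ chi^2(3); p-value = 0.094442.
Step 6: alpha = 0.1. reject H0.

H = 6.3818, df = 3, p = 0.094442, reject H0.


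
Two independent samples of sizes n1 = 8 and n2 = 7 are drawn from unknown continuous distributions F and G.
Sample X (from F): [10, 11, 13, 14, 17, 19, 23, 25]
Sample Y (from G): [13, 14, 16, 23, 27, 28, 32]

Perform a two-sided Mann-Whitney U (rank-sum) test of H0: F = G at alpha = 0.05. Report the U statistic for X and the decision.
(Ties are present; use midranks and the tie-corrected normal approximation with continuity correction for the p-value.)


Step 1: Combine and sort all 15 observations; assign midranks.
sorted (value, group): (10,X), (11,X), (13,X), (13,Y), (14,X), (14,Y), (16,Y), (17,X), (19,X), (23,X), (23,Y), (25,X), (27,Y), (28,Y), (32,Y)
ranks: 10->1, 11->2, 13->3.5, 13->3.5, 14->5.5, 14->5.5, 16->7, 17->8, 19->9, 23->10.5, 23->10.5, 25->12, 27->13, 28->14, 32->15
Step 2: Rank sum for X: R1 = 1 + 2 + 3.5 + 5.5 + 8 + 9 + 10.5 + 12 = 51.5.
Step 3: U_X = R1 - n1(n1+1)/2 = 51.5 - 8*9/2 = 51.5 - 36 = 15.5.
       U_Y = n1*n2 - U_X = 56 - 15.5 = 40.5.
Step 4: Ties are present, so use the tie-corrected normal approximation (with continuity correction) for the p-value.
Step 5: p-value = 0.163782; compare to alpha = 0.05. fail to reject H0.

U_X = 15.5, p = 0.163782, fail to reject H0 at alpha = 0.05.


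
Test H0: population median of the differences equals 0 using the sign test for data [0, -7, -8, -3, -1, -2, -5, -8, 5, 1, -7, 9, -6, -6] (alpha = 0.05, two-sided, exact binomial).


Step 1: Discard zero differences. Original n = 14; n_eff = number of nonzero differences = 13.
Nonzero differences (with sign): -7, -8, -3, -1, -2, -5, -8, +5, +1, -7, +9, -6, -6
Step 2: Count signs: positive = 3, negative = 10.
Step 3: Under H0: P(positive) = 0.5, so the number of positives S ~ Bin(13, 0.5).
Step 4: Two-sided exact p-value = sum of Bin(13,0.5) probabilities at or below the observed probability = 0.092285.
Step 5: alpha = 0.05. fail to reject H0.

n_eff = 13, pos = 3, neg = 10, p = 0.092285, fail to reject H0.


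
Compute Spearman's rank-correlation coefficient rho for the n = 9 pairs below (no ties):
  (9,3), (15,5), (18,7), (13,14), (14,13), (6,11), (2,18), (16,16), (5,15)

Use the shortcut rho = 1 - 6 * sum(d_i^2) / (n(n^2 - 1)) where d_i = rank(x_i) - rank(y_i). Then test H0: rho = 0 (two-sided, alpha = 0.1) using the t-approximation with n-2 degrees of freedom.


Step 1: Rank x and y separately (midranks; no ties here).
rank(x): 9->4, 15->7, 18->9, 13->5, 14->6, 6->3, 2->1, 16->8, 5->2
rank(y): 3->1, 5->2, 7->3, 14->6, 13->5, 11->4, 18->9, 16->8, 15->7
Step 2: d_i = R_x(i) - R_y(i); compute d_i^2.
  (4-1)^2=9, (7-2)^2=25, (9-3)^2=36, (5-6)^2=1, (6-5)^2=1, (3-4)^2=1, (1-9)^2=64, (8-8)^2=0, (2-7)^2=25
sum(d^2) = 162.
Step 3: rho = 1 - 6*162 / (9*(9^2 - 1)) = 1 - 972/720 = -0.350000.
Step 4: Under H0, t = rho * sqrt((n-2)/(1-rho^2)) = -0.9885 ~ t(7).
Step 5: Two-sided p-value from the t-distribution with 7 df = 0.355820.
Step 6: alpha = 0.1. fail to reject H0.

rho = -0.3500, p = 0.355820, fail to reject H0 at alpha = 0.1.


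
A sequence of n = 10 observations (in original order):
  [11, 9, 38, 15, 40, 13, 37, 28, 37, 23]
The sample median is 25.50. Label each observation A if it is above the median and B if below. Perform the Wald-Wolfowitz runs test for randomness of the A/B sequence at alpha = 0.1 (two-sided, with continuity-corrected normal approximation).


Step 1: Compute median = 25.50; label A = above, B = below.
Labels in order: BBABABAAAB  (n_A = 5, n_B = 5)
Step 2: Count runs R = 7.
Step 3: Under H0 (random ordering), E[R] = 2*n_A*n_B/(n_A+n_B) + 1 = 2*5*5/10 + 1 = 6.0000.
        Var[R] = 2*n_A*n_B*(2*n_A*n_B - n_A - n_B) / ((n_A+n_B)^2 * (n_A+n_B-1)) = 2000/900 = 2.2222.
        SD[R] = 1.4907.
Step 4: Continuity-corrected z = (R - 0.5 - E[R]) / SD[R] = (7 - 0.5 - 6.0000) / 1.4907 = 0.3354.
Step 5: Two-sided p-value via normal approximation = 2*(1 - Phi(|z|)) = 0.737316.
Step 6: alpha = 0.1. fail to reject H0.

R = 7, z = 0.3354, p = 0.737316, fail to reject H0.


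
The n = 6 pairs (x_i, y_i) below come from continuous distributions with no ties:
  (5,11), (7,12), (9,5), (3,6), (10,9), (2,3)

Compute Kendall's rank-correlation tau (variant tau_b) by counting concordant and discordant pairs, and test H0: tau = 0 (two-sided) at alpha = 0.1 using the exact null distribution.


Step 1: Enumerate the 15 unordered pairs (i,j) with i<j and classify each by sign(x_j-x_i) * sign(y_j-y_i).
  (1,2):dx=+2,dy=+1->C; (1,3):dx=+4,dy=-6->D; (1,4):dx=-2,dy=-5->C; (1,5):dx=+5,dy=-2->D
  (1,6):dx=-3,dy=-8->C; (2,3):dx=+2,dy=-7->D; (2,4):dx=-4,dy=-6->C; (2,5):dx=+3,dy=-3->D
  (2,6):dx=-5,dy=-9->C; (3,4):dx=-6,dy=+1->D; (3,5):dx=+1,dy=+4->C; (3,6):dx=-7,dy=-2->C
  (4,5):dx=+7,dy=+3->C; (4,6):dx=-1,dy=-3->C; (5,6):dx=-8,dy=-6->C
Step 2: C = 10, D = 5, total pairs = 15.
Step 3: tau = (C - D)/(n(n-1)/2) = (10 - 5)/15 = 0.333333.
Step 4: Exact two-sided p-value (enumerate n! = 720 permutations of y under H0): p = 0.469444.
Step 5: alpha = 0.1. fail to reject H0.

tau_b = 0.3333 (C=10, D=5), p = 0.469444, fail to reject H0.


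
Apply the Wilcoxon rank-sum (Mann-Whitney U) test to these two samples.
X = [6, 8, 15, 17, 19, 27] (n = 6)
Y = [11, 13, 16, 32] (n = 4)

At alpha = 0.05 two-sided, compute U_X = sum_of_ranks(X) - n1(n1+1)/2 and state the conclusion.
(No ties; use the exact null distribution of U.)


Step 1: Combine and sort all 10 observations; assign midranks.
sorted (value, group): (6,X), (8,X), (11,Y), (13,Y), (15,X), (16,Y), (17,X), (19,X), (27,X), (32,Y)
ranks: 6->1, 8->2, 11->3, 13->4, 15->5, 16->6, 17->7, 19->8, 27->9, 32->10
Step 2: Rank sum for X: R1 = 1 + 2 + 5 + 7 + 8 + 9 = 32.
Step 3: U_X = R1 - n1(n1+1)/2 = 32 - 6*7/2 = 32 - 21 = 11.
       U_Y = n1*n2 - U_X = 24 - 11 = 13.
Step 4: No ties, so the exact null distribution of U (based on enumerating the C(10,6) = 210 equally likely rank assignments) gives the two-sided p-value.
Step 5: p-value = 0.914286; compare to alpha = 0.05. fail to reject H0.

U_X = 11, p = 0.914286, fail to reject H0 at alpha = 0.05.


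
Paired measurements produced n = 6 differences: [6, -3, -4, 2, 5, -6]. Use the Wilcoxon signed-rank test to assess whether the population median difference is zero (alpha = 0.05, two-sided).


Step 1: Drop any zero differences (none here) and take |d_i|.
|d| = [6, 3, 4, 2, 5, 6]
Step 2: Midrank |d_i| (ties get averaged ranks).
ranks: |6|->5.5, |3|->2, |4|->3, |2|->1, |5|->4, |6|->5.5
Step 3: Attach original signs; sum ranks with positive sign and with negative sign.
W+ = 5.5 + 1 + 4 = 10.5
W- = 2 + 3 + 5.5 = 10.5
(Check: W+ + W- = 21 should equal n(n+1)/2 = 21.)
Step 4: Test statistic W = min(W+, W-) = 10.5.
Step 5: Ties in |d|, so use the tie-corrected normal approximation.
        E[W] = n(n+1)/4 = 6*7/4 = 10.5.
        Tie groups: |d|=6 (t=2); sum(t^3 - t) = 6.
        Var[W] = n(n+1)(2n+1)/24 - sum(t^3-t)/48 = 546/24 - 6/48 = 22.625.
        z = (W - E[W]) / sqrt(Var[W]) = (10.5 - 10.5) / 4.7566 = 0.0000.
        Two-sided p = 2*Phi(z) = 1.000000.
Step 6: alpha = 0.05. fail to reject H0.

W+ = 10.5, W- = 10.5, W = min = 10.5, p = 1.000000, fail to reject H0.


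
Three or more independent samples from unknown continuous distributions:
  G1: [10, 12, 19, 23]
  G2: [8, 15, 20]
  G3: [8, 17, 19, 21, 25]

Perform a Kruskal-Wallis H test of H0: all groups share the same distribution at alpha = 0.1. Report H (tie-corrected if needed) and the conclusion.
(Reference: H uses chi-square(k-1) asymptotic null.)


Step 1: Combine all N = 12 observations and assign midranks.
sorted (value, group, rank): (8,G2,1.5), (8,G3,1.5), (10,G1,3), (12,G1,4), (15,G2,5), (17,G3,6), (19,G1,7.5), (19,G3,7.5), (20,G2,9), (21,G3,10), (23,G1,11), (25,G3,12)
Step 2: Sum ranks within each group.
R_1 = 25.5 (n_1 = 4)
R_2 = 15.5 (n_2 = 3)
R_3 = 37 (n_3 = 5)
Step 3: H = 12/(N(N+1)) * sum(R_i^2/n_i) - 3(N+1)
     = 12/(12*13) * (25.5^2/4 + 15.5^2/3 + 37^2/5) - 3*13
     = 0.076923 * 516.446 - 39
     = 0.726603.
Step 4: Ties present; correction factor C = 1 - 12/(12^3 - 12) = 0.993007. Corrected H = 0.726603 / 0.993007 = 0.731719.
Step 5: Under H0, H ~ chi^2(2); p-value = 0.693600.
Step 6: alpha = 0.1. fail to reject H0.

H = 0.7317, df = 2, p = 0.693600, fail to reject H0.


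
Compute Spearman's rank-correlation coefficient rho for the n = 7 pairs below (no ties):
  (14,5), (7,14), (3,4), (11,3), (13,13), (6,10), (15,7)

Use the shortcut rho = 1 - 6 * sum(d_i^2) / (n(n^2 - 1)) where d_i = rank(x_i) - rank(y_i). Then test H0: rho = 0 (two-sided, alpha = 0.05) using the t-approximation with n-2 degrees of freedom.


Step 1: Rank x and y separately (midranks; no ties here).
rank(x): 14->6, 7->3, 3->1, 11->4, 13->5, 6->2, 15->7
rank(y): 5->3, 14->7, 4->2, 3->1, 13->6, 10->5, 7->4
Step 2: d_i = R_x(i) - R_y(i); compute d_i^2.
  (6-3)^2=9, (3-7)^2=16, (1-2)^2=1, (4-1)^2=9, (5-6)^2=1, (2-5)^2=9, (7-4)^2=9
sum(d^2) = 54.
Step 3: rho = 1 - 6*54 / (7*(7^2 - 1)) = 1 - 324/336 = 0.035714.
Step 4: Under H0, t = rho * sqrt((n-2)/(1-rho^2)) = 0.0799 ~ t(5).
Step 5: Two-sided p-value from the t-distribution with 5 df = 0.939408.
Step 6: alpha = 0.05. fail to reject H0.

rho = 0.0357, p = 0.939408, fail to reject H0 at alpha = 0.05.


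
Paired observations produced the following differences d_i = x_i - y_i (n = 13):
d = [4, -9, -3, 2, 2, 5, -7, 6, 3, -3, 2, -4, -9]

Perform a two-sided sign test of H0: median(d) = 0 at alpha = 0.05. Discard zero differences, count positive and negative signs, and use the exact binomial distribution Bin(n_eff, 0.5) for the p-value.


Step 1: Discard zero differences. Original n = 13; n_eff = number of nonzero differences = 13.
Nonzero differences (with sign): +4, -9, -3, +2, +2, +5, -7, +6, +3, -3, +2, -4, -9
Step 2: Count signs: positive = 7, negative = 6.
Step 3: Under H0: P(positive) = 0.5, so the number of positives S ~ Bin(13, 0.5).
Step 4: Two-sided exact p-value = sum of Bin(13,0.5) probabilities at or below the observed probability = 1.000000.
Step 5: alpha = 0.05. fail to reject H0.

n_eff = 13, pos = 7, neg = 6, p = 1.000000, fail to reject H0.


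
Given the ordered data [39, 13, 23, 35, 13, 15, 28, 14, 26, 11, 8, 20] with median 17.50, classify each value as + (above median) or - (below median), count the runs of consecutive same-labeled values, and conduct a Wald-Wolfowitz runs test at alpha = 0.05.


Step 1: Compute median = 17.50; label A = above, B = below.
Labels in order: ABAABBABABBA  (n_A = 6, n_B = 6)
Step 2: Count runs R = 9.
Step 3: Under H0 (random ordering), E[R] = 2*n_A*n_B/(n_A+n_B) + 1 = 2*6*6/12 + 1 = 7.0000.
        Var[R] = 2*n_A*n_B*(2*n_A*n_B - n_A - n_B) / ((n_A+n_B)^2 * (n_A+n_B-1)) = 4320/1584 = 2.7273.
        SD[R] = 1.6514.
Step 4: Continuity-corrected z = (R - 0.5 - E[R]) / SD[R] = (9 - 0.5 - 7.0000) / 1.6514 = 0.9083.
Step 5: Two-sided p-value via normal approximation = 2*(1 - Phi(|z|)) = 0.363722.
Step 6: alpha = 0.05. fail to reject H0.

R = 9, z = 0.9083, p = 0.363722, fail to reject H0.


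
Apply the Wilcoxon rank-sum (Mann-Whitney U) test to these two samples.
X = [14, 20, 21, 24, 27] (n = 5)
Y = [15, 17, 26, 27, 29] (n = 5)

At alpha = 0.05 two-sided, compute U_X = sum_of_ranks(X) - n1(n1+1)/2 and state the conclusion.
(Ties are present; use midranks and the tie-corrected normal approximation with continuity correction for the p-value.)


Step 1: Combine and sort all 10 observations; assign midranks.
sorted (value, group): (14,X), (15,Y), (17,Y), (20,X), (21,X), (24,X), (26,Y), (27,X), (27,Y), (29,Y)
ranks: 14->1, 15->2, 17->3, 20->4, 21->5, 24->6, 26->7, 27->8.5, 27->8.5, 29->10
Step 2: Rank sum for X: R1 = 1 + 4 + 5 + 6 + 8.5 = 24.5.
Step 3: U_X = R1 - n1(n1+1)/2 = 24.5 - 5*6/2 = 24.5 - 15 = 9.5.
       U_Y = n1*n2 - U_X = 25 - 9.5 = 15.5.
Step 4: Ties are present, so use the tie-corrected normal approximation (with continuity correction) for the p-value.
Step 5: p-value = 0.600402; compare to alpha = 0.05. fail to reject H0.

U_X = 9.5, p = 0.600402, fail to reject H0 at alpha = 0.05.


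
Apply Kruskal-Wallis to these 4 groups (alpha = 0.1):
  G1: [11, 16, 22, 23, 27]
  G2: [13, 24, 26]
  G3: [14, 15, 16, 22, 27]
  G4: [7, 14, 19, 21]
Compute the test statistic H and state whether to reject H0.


Step 1: Combine all N = 17 observations and assign midranks.
sorted (value, group, rank): (7,G4,1), (11,G1,2), (13,G2,3), (14,G3,4.5), (14,G4,4.5), (15,G3,6), (16,G1,7.5), (16,G3,7.5), (19,G4,9), (21,G4,10), (22,G1,11.5), (22,G3,11.5), (23,G1,13), (24,G2,14), (26,G2,15), (27,G1,16.5), (27,G3,16.5)
Step 2: Sum ranks within each group.
R_1 = 50.5 (n_1 = 5)
R_2 = 32 (n_2 = 3)
R_3 = 46 (n_3 = 5)
R_4 = 24.5 (n_4 = 4)
Step 3: H = 12/(N(N+1)) * sum(R_i^2/n_i) - 3(N+1)
     = 12/(17*18) * (50.5^2/5 + 32^2/3 + 46^2/5 + 24.5^2/4) - 3*18
     = 0.039216 * 1424.65 - 54
     = 1.868464.
Step 4: Ties present; correction factor C = 1 - 24/(17^3 - 17) = 0.995098. Corrected H = 1.868464 / 0.995098 = 1.877668.
Step 5: Under H0, H ~ chi^2(3); p-value = 0.598181.
Step 6: alpha = 0.1. fail to reject H0.

H = 1.8777, df = 3, p = 0.598181, fail to reject H0.
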